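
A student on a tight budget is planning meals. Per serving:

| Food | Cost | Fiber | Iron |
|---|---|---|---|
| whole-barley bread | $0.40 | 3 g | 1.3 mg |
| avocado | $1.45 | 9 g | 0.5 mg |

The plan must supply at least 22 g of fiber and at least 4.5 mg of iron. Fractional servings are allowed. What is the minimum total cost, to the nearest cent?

$2.93

A basic optimal solution has at most two foods positive. Try each food alone and each pair with both targets met exactly.
whole-barley bread only: max(22/3, 4.5/1.3) = 7.333 servings → $2.93.
avocado only: max(22/9, 4.5/0.5) = 9 servings → $13.05.
whole-barley bread + avocado with both tight: 2.892 servings and 1.48 servings → $3.30.
Cheapest feasible corner: $2.93.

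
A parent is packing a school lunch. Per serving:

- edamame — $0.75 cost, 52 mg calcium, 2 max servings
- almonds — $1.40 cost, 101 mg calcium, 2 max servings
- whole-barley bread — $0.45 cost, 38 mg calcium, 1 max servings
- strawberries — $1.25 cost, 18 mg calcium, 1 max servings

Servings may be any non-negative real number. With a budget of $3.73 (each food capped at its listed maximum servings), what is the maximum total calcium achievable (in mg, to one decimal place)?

273.3 mg

Calcium per dollar: whole-barley bread 84.44, almonds 72.14, edamame 69.33, strawberries 14.4.
Take 1 serving of whole-barley bread: spends $0.45, +38.0 mg calcium (running total 38.0 mg).
Take 2 servings of almonds: spends $2.80, +202.0 mg calcium (running total 240.0 mg).
Take 0.64 servings of edamame: spends $0.48, +33.3 mg calcium (running total 273.3 mg).
Greedy by best ratio exhausts the cost allowance optimally: 273.3 mg.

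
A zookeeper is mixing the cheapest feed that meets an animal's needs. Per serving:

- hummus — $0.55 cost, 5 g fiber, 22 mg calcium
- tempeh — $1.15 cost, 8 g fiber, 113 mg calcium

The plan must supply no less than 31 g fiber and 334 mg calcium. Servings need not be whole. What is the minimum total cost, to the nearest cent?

$4.10

An LP optimum is at a vertex; with two nutrient constraints at most two foods are used. Check each candidate.
hummus only: max(31/5, 334/22) = 15.18 servings → $8.35.
tempeh only: max(31/8, 334/113) = 3.875 servings → $4.46.
hummus + tempeh with both tight: 2.136 servings and 2.54 servings → $4.10.
The minimum over all feasible corners is $4.10.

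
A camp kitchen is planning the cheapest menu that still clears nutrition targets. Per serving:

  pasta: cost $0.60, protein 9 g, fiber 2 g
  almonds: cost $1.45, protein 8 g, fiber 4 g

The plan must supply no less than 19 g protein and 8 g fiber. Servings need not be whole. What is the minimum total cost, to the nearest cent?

$2.40

This is a tiny linear program; its minimum lies at a vertex of the feasible set. List the vertices and price them.
pasta only: max(19/9, 8/2) = 4 servings → $2.40.
almonds only: max(19/8, 8/4) = 2.375 servings → $3.44.
pasta + almonds with both tight: 0.6 servings and 1.7 servings → $2.83.
So the least-cost plan costs $2.40.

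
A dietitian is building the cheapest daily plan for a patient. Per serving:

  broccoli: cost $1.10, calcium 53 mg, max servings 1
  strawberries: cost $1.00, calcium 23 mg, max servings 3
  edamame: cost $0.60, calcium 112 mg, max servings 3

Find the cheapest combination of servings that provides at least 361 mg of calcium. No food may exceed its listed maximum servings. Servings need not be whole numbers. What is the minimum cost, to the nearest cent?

Cost per mg of calcium: edamame $0.0054, broccoli $0.0208, strawberries $0.0435.
Take 3 servings of edamame: +336.0 mg calcium for $1.80 (total $1.80, still need 25.0 mg).
Take 0.4717 servings of broccoli: +25.0 mg calcium for $0.52 (total $2.32, still need 0.0 mg).
Greedy by cheapest-per-mg is optimal for a single linear constraint, so the minimum cost is $2.32.

$2.32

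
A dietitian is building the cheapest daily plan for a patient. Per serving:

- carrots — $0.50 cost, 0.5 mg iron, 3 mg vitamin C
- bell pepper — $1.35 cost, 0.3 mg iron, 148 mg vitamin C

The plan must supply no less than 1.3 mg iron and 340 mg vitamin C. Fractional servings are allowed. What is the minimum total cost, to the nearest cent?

This is a tiny linear program; its minimum lies at a vertex of the feasible set. List the vertices and price them.
carrots only: max(1.3/0.5, 340/3) = 113.3 servings → $56.67.
bell pepper only: max(1.3/0.3, 340/148) = 4.333 servings → $5.85.
carrots + bell pepper with both tight: 1.237 servings and 2.272 servings → $3.69.
So the least-cost plan costs $3.69.

$3.69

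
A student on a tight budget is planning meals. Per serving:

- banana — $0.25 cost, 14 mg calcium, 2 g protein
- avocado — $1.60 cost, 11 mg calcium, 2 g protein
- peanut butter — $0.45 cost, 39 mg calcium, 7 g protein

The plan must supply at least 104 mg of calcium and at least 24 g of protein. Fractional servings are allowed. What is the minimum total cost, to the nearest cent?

$1.54

This is a tiny linear program; its minimum lies at a vertex of the feasible set. List the vertices and price them.
banana only: max(104/14, 24/2) = 12 servings → $3.00.
avocado only: max(104/11, 24/2) = 12 servings → $19.20.
peanut butter only: max(104/39, 24/7) = 3.429 servings → $1.54.
banana + avocado: the both-tight solution has a negative serving — not a feasible corner.
banana + peanut butter: the both-tight solution has a negative serving — not a feasible corner.
avocado + peanut butter with both targets exact would need a negative amount; discard.
The minimum over all feasible corners is $1.54.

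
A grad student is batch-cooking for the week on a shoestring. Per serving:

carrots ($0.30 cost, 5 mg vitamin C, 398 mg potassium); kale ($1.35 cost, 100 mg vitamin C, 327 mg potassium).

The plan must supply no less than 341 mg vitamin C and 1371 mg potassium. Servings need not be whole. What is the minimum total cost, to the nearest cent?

$4.76

Minimising a linear cost over {vitamin C ≥ 341, potassium ≥ 1371, servings ≥ 0} — the optimum is at a vertex, using one or two foods.
carrots only: max(341/5, 1371/398) = 68.2 servings → $20.46.
kale only: max(341/100, 1371/327) = 4.193 servings → $5.66.
carrots + kale with both tight: 0.6706 servings and 3.376 servings → $4.76.
So the least-cost plan costs $4.76.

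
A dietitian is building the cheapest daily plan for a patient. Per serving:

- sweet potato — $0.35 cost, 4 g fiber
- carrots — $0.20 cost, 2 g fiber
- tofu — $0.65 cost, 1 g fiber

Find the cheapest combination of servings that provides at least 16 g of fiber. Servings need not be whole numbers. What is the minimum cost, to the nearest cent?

$1.40

Cost per g of fiber: sweet potato $0.0875, carrots $0.1000, tofu $0.6500.
With no serving limits, use only sweet potato: 16 g / 4 g = 4 servings × $0.35 = $1.40.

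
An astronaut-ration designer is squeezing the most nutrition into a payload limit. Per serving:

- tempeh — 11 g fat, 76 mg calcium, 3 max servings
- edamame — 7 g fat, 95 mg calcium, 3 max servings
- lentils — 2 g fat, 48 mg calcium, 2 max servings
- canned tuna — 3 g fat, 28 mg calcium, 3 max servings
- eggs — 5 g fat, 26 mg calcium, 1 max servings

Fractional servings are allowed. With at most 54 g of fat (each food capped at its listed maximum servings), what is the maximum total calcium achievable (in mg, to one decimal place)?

Calcium per g fat: lentils 24, edamame 13.57, canned tuna 9.333, tempeh 6.909, eggs 5.2.
Take 2 servings of lentils: uses 4 g fat, +96.0 mg calcium (running total 96.0 mg).
Take 3 servings of edamame: uses 21 g fat, +285.0 mg calcium (running total 381.0 mg).
Take 3 servings of canned tuna: uses 9 g fat, +84.0 mg calcium (running total 465.0 mg).
Take 1.818 servings of tempeh: uses 20 g fat, +138.2 mg calcium (running total 603.2 mg).
Greedy by best ratio exhausts the fat allowance optimally: 603.2 mg.

603.2 mg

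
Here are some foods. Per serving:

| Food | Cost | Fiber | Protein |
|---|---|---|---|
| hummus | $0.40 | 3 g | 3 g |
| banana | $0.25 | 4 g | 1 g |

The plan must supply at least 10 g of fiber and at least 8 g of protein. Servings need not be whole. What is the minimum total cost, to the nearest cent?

$1.14

With two linear requirements the optimum uses one or two foods; enumerate the corners.
hummus only: max(10/3, 8/3) = 3.333 servings → $1.33.
banana only: max(10/4, 8/1) = 8 servings → $2.00.
hummus + banana with both tight: 2.444 servings and 0.6667 servings → $1.14.
The minimum over all feasible corners is $1.14.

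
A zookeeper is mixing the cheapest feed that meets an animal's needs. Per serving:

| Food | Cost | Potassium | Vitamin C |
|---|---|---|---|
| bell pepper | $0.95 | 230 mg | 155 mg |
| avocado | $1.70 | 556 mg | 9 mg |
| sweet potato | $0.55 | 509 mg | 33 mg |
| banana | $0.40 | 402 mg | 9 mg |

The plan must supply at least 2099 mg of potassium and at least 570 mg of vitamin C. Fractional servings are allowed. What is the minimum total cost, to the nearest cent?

At the optimum either one food covers both requirements or two foods hit both targets exactly; no other combination can be cheaper.
bell pepper only: max(2099/230, 570/155) = 9.126 servings → $8.67.
avocado only: max(2099/556, 570/9) = 63.33 servings → $107.67.
sweet potato only: max(2099/509, 570/33) = 17.27 servings → $9.50.
banana only: max(2099/402, 570/9) = 63.33 servings → $25.33.
bell pepper + avocado with both tight: 3.543 servings and 2.309 servings → $7.29.
bell pepper + sweet potato with both tight: 3.097 servings and 2.724 servings → $4.44.
bell pepper + banana with both tight: 3.49 servings and 3.225 servings → $4.61.
avocado + sweet potato with both targets exact would need a negative amount; discard.
avocado + banana with both targets exact would need a negative amount; discard.
sweet potato + banana: intersection lies outside the first quadrant.
Cheapest feasible corner: $4.44.

$4.44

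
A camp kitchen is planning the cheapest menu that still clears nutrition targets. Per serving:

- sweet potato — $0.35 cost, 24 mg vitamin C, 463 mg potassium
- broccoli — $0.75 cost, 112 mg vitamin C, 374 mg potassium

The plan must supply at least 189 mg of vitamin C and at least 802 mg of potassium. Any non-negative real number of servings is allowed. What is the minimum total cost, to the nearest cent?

$1.35

This is a tiny linear program; its minimum lies at a vertex of the feasible set. List the vertices and price them.
sweet potato only: max(189/24, 802/463) = 7.875 servings → $2.76.
broccoli only: max(189/112, 802/374) = 2.144 servings → $1.61.
sweet potato + broccoli with both tight: 0.4463 servings and 1.592 servings → $1.35.
So the least-cost plan costs $1.35.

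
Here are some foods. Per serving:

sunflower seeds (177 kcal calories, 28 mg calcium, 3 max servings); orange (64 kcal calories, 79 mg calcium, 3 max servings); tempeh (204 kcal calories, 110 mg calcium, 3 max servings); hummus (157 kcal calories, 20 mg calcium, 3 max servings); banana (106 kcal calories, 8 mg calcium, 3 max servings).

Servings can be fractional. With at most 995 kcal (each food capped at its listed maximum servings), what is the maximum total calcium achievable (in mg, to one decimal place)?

597.2 mg

Calcium per kcal: orange 1.234, tempeh 0.5392, sunflower seeds 0.1582, hummus 0.1274, banana 0.07547.
Take 3 servings of orange: uses 192 kcal, +237.0 mg calcium (running total 237.0 mg).
Take 3 servings of tempeh: uses 612 kcal, +330.0 mg calcium (running total 567.0 mg).
Take 1.079 servings of sunflower seeds: uses 191 kcal, +30.2 mg calcium (running total 597.2 mg).
Greedy by best ratio exhausts the calories allowance optimally: 597.2 mg.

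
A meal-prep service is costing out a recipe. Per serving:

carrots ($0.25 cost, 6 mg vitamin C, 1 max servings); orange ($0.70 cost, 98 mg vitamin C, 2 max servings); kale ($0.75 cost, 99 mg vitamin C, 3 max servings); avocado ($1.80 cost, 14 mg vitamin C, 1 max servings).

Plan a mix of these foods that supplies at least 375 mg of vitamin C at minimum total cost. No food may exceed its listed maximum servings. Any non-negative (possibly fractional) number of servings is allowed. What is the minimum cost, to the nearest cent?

Cost per mg of vitamin C: orange $0.0071, kale $0.0076, carrots $0.0417, avocado $0.1286.
Take 2 servings of orange: +196.0 mg vitamin C for $1.40 (total $1.40, still need 179.0 mg).
Take 1.808 servings of kale: +179.0 mg vitamin C for $1.36 (total $2.76, still need 0.0 mg).
Filling from the cheapest source first is optimal under one linear minimum: $2.76.

$2.76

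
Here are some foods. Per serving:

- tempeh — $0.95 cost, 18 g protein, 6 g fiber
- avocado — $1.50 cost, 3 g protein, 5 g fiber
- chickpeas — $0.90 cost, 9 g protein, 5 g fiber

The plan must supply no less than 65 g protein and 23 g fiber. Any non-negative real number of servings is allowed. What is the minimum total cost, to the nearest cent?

$3.64

Compare the cost at each extreme point of the feasible region.
tempeh only: max(65/18, 23/6) = 3.833 servings → $3.64.
avocado only: max(65/3, 23/5) = 21.67 servings → $32.50.
chickpeas only: max(65/9, 23/5) = 7.222 servings → $6.50.
tempeh + avocado with both tight: 3.556 servings and 0.3333 servings → $3.88.
tempeh + chickpeas with both tight: 3.278 servings and 0.6667 servings → $3.71.
avocado + chickpeas: the both-tight solution has a negative serving — not a feasible corner.
Cheapest feasible corner: $3.64.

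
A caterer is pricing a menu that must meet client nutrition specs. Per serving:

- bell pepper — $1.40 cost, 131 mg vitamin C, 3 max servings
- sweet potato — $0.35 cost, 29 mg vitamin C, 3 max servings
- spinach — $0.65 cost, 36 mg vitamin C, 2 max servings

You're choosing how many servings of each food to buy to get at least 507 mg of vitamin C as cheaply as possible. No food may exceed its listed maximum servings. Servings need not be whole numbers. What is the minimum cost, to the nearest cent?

Cost per mg of vitamin C: bell pepper $0.0107, sweet potato $0.0121, spinach $0.0181.
Take 3 servings of bell pepper: +393.0 mg vitamin C for $4.20 (total $4.20, still need 114.0 mg).
Take 3 servings of sweet potato: +87.0 mg vitamin C for $1.05 (total $5.25, still need 27.0 mg).
Take 0.75 servings of spinach: +27.0 mg vitamin C for $0.49 (total $5.74, still need 0.0 mg).
Greedy by cheapest-per-mg is optimal for a single linear constraint, so the minimum cost is $5.74.

$5.74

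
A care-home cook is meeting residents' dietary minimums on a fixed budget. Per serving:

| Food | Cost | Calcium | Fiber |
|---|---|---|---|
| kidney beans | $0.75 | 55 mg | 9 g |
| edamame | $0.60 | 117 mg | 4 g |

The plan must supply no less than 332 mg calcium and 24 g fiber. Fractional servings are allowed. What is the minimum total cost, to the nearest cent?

Two binding constraints pin down two serving amounts, so the optimal mix uses at most two foods. The candidates are each food alone (scaled to the tighter of calcium/fiber) and each pair with both constraints tight.
kidney beans only: max(332/55, 24/9) = 6.036 servings → $4.53.
edamame only: max(332/117, 24/4) = 6 servings → $3.60.
kidney beans + edamame with both tight: 1.777 servings and 2.002 servings → $2.53.
Cheapest feasible corner: $2.53.

$2.53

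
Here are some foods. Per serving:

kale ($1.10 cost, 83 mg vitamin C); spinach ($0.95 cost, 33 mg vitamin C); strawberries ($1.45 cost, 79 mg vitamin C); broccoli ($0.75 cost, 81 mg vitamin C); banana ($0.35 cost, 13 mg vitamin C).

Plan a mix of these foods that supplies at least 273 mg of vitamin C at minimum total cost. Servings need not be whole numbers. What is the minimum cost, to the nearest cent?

Cost per mg of vitamin C: broccoli $0.0093, kale $0.0133, strawberries $0.0184, banana $0.0269, spinach $0.0288.
With no serving limits, use only broccoli: 273 mg / 81 mg = 3.37 servings × $0.75 = $2.53.

$2.53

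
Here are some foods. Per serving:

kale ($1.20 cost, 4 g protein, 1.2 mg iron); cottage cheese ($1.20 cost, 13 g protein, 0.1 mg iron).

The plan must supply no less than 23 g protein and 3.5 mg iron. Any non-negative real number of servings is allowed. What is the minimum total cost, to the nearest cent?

With two linear requirements the optimum uses one or two foods; enumerate the corners.
kale only: max(23/4, 3.5/1.2) = 5.75 servings → $6.90.
cottage cheese only: max(23/13, 3.5/0.1) = 35 servings → $42.00.
kale + cottage cheese with both tight: 2.842 servings and 0.8947 servings → $4.48.
The minimum over all feasible corners is $4.48.

$4.48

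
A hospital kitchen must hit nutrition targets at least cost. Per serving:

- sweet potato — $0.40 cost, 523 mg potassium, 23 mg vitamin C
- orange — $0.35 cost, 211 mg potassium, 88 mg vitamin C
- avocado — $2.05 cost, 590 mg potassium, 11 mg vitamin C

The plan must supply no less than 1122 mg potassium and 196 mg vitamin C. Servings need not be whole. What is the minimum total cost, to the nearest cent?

Minimising a linear cost over {potassium ≥ 1122, vitamin C ≥ 196, servings ≥ 0} — the optimum is at a vertex, using one or two foods.
sweet potato only: max(1122/523, 196/23) = 8.522 servings → $3.41.
orange only: max(1122/211, 196/88) = 5.318 servings → $1.86.
avocado only: max(1122/590, 196/11) = 17.82 servings → $36.53.
sweet potato + orange with both tight: 1.394 servings and 1.863 servings → $1.21.
sweet potato + avocado: intersection lies outside the first quadrant.
orange + avocado with both tight: 2.083 servings and 1.157 servings → $3.10.
Cheapest feasible corner: $1.21.

$1.21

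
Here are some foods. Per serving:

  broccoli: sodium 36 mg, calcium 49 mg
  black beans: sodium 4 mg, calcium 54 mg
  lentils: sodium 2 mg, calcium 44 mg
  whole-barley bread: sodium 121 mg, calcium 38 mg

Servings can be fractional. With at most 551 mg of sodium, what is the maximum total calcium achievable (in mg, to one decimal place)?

Calcium per mg sodium: lentils 22, black beans 13.5, broccoli 1.361, whole-barley bread 0.314.
With no serving limits, spend the whole sodium allowance on lentils: 551 mg / 2 mg × 44 mg = 12122.0 mg.

12122.0 mg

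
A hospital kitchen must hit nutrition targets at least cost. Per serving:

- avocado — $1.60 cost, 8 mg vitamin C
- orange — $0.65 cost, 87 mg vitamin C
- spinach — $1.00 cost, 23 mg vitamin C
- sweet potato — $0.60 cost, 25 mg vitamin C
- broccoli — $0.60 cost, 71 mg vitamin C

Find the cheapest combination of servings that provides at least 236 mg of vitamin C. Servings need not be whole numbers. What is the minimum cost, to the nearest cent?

Cost per mg of vitamin C: orange $0.0075, broccoli $0.0085, sweet potato $0.0240, spinach $0.0435, avocado $0.2000.
With no serving limits, use only orange: 236 mg / 87 mg = 2.713 servings × $0.65 = $1.76.

$1.76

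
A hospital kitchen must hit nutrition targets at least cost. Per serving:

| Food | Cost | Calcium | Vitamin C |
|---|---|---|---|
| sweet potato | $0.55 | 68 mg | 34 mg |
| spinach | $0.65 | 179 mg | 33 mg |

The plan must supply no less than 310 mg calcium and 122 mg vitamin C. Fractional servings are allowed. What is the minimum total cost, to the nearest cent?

$2.04

Minimising a linear cost over {calcium ≥ 310, vitamin C ≥ 122, servings ≥ 0} — the optimum is at a vertex, using one or two foods.
sweet potato only: max(310/68, 122/34) = 4.559 servings → $2.51.
spinach only: max(310/179, 122/33) = 3.697 servings → $2.40.
sweet potato + spinach with both tight: 3.021 servings and 0.5841 servings → $2.04.
Cheapest feasible corner: $2.04.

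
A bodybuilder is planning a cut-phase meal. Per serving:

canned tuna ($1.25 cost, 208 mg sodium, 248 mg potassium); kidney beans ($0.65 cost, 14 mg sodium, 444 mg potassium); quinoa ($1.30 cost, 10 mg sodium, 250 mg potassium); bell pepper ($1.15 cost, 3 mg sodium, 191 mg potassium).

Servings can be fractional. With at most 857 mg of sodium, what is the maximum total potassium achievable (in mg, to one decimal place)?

Potassium per mg sodium: bell pepper 63.67, kidney beans 31.71, quinoa 25, canned tuna 1.192.
With no serving limits, spend the whole sodium allowance on bell pepper: 857 mg / 3 mg × 191 mg = 54562.3 mg.

54562.3 mg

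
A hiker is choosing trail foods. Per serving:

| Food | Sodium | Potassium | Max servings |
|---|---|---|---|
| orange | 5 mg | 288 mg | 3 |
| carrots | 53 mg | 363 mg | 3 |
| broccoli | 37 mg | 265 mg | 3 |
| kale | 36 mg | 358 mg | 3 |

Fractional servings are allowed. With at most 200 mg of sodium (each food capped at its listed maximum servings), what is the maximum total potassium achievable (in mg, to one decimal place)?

2489.5 mg

Potassium per mg sodium: orange 57.6, kale 9.944, broccoli 7.162, carrots 6.849.
Take 3 servings of orange: uses 15 mg sodium, +864.0 mg potassium (running total 864.0 mg).
Take 3 servings of kale: uses 108 mg sodium, +1074.0 mg potassium (running total 1938.0 mg).
Take 2.081 servings of broccoli: uses 77 mg sodium, +551.5 mg potassium (running total 2489.5 mg).
Greedy by best ratio exhausts the sodium allowance optimally: 2489.5 mg.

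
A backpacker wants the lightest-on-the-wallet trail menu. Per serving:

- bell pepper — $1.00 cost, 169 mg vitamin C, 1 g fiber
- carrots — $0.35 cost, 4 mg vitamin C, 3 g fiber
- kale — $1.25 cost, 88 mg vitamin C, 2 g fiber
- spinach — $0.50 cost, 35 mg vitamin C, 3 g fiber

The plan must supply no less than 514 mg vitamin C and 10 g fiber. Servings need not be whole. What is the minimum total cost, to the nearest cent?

$3.77

Check every corner: each single food scaled to meet both minima, and each pair solved so both constraints bind.
bell pepper only: max(514/169, 10/1) = 10 servings → $10.00.
carrots only: max(514/4, 10/3) = 128.5 servings → $44.98.
kale only: max(514/88, 10/2) = 5.841 servings → $7.30.
spinach only: max(514/35, 10/3) = 14.69 servings → $7.34.
bell pepper + carrots with both tight: 2.986 servings and 2.338 servings → $3.80.
bell pepper + kale with both tight: 0.592 servings and 4.704 servings → $6.47.
bell pepper + spinach with both tight: 2.525 servings and 2.492 servings → $3.77.
carrots + kale: the both-tight solution has a negative serving — not a feasible corner.
carrots + spinach with both targets exact would need a negative amount; discard.
kale + spinach with both targets exact would need a negative amount; discard.
So the least-cost plan costs $3.77.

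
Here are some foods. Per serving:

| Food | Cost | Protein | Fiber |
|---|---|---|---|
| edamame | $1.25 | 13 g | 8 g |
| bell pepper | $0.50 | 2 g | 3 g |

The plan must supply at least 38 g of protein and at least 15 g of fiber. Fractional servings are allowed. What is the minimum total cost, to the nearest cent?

edamame only: max(38/13, 15/8) = 2.923 servings → $3.65.
bell pepper only: max(38/2, 15/3) = 19 servings → $9.50.
edamame + bell pepper: intersection lies outside the first quadrant.
So the least-cost plan costs $3.65.

$3.65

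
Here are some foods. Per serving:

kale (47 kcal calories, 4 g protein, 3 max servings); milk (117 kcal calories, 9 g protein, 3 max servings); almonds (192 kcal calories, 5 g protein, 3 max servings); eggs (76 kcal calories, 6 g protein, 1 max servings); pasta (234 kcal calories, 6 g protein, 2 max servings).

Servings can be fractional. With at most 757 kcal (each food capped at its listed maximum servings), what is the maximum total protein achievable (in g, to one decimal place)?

49.9 g

Protein per kcal: kale 0.08511, eggs 0.07895, milk 0.07692, almonds 0.02604, pasta 0.02564.
Take 3 servings of kale: uses 141 kcal, +12.0 g protein (running total 12.0 g).
Take 1 serving of eggs: uses 76 kcal, +6.0 g protein (running total 18.0 g).
Take 3 servings of milk: uses 351 kcal, +27.0 g protein (running total 45.0 g).
Take 0.9844 servings of almonds: uses 189 kcal, +4.9 g protein (running total 49.9 g).
Greedy by best ratio exhausts the calories allowance optimally: 49.9 g.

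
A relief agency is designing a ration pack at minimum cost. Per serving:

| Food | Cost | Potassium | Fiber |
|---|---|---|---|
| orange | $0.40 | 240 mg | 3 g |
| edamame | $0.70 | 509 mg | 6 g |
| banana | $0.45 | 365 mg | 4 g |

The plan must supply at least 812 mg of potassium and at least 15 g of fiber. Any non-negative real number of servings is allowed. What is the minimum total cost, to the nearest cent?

At the optimum either one food covers both requirements or two foods hit both targets exactly; no other combination can be cheaper.
orange only: max(812/240, 15/3) = 5 servings → $2.00.
edamame only: max(812/509, 15/6) = 2.5 servings → $1.75.
banana only: max(812/365, 15/4) = 3.75 servings → $1.69.
orange + edamame: the both-tight solution has a negative serving — not a feasible corner.
orange + banana: the both-tight solution has a negative serving — not a feasible corner.
edamame + banana: the both-tight solution has a negative serving — not a feasible corner.
Cheapest feasible corner: $1.69.

$1.69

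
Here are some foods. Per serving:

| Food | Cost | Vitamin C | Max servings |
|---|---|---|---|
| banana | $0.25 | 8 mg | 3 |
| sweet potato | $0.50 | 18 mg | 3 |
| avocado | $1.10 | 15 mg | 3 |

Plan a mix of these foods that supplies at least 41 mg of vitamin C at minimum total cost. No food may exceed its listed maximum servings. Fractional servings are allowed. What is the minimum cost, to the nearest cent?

$1.14

Cost per mg of vitamin C: sweet potato $0.0278, banana $0.0312, avocado $0.0733.
Take 2.278 servings of sweet potato: +41.0 mg vitamin C for $1.14 (total $1.14, still need 0.0 mg).
Filling from the cheapest source first is optimal under one linear minimum: $1.14.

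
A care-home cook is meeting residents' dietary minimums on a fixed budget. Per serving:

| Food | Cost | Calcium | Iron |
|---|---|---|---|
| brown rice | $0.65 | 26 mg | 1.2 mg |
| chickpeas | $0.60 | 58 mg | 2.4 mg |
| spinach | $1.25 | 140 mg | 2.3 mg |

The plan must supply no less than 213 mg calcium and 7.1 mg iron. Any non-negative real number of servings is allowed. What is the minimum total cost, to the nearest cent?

$2.11

With two linear requirements the optimum uses one or two foods; enumerate the corners.
brown rice only: max(213/26, 7.1/1.2) = 8.192 servings → $5.33.
chickpeas only: max(213/58, 7.1/2.4) = 3.672 servings → $2.20.
spinach only: max(213/140, 7.1/2.3) = 3.087 servings → $3.86.
brown rice + chickpeas with both targets exact would need a negative amount; discard.
brown rice + spinach with both tight: 4.659 servings and 0.6562 servings → $3.85.
chickpeas + spinach with both tight: 2.488 servings and 0.4906 servings → $2.11.
So the least-cost plan costs $2.11.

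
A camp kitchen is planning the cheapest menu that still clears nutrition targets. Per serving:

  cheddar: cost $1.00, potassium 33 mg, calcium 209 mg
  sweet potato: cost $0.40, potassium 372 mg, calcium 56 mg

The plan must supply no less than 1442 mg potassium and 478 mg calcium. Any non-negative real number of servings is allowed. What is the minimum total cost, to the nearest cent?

$2.78

A basic optimal solution has at most two foods positive. Try each food alone and each pair with both targets met exactly.
cheddar only: max(1442/33, 478/209) = 43.7 servings → $43.70.
sweet potato only: max(1442/372, 478/56) = 8.536 servings → $3.41.
cheddar + sweet potato with both tight: 1.279 servings and 3.763 servings → $2.78.
So the least-cost plan costs $2.78.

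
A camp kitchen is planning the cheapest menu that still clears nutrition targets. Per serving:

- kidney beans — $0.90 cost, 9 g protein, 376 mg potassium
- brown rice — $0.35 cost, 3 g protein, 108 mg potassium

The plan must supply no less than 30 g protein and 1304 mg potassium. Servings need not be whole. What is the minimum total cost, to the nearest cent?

kidney beans only: max(30/9, 1304/376) = 3.468 servings → $3.12.
brown rice only: max(30/3, 1304/108) = 12.07 servings → $4.23.
kidney beans + brown rice: intersection lies outside the first quadrant.
The minimum over all feasible corners is $3.12.

$3.12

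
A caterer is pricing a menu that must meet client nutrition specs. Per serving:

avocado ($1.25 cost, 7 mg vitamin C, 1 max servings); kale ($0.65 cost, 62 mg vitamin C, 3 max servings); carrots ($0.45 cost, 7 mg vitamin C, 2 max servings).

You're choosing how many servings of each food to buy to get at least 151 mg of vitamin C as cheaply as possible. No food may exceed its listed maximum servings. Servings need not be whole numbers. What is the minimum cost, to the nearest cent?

Cost per mg of vitamin C: kale $0.0105, carrots $0.0643, avocado $0.1786.
Take 2.435 servings of kale: +151.0 mg vitamin C for $1.58 (total $1.58, still need 0.0 mg).
Filling from the cheapest source first is optimal under one linear minimum: $1.58.

$1.58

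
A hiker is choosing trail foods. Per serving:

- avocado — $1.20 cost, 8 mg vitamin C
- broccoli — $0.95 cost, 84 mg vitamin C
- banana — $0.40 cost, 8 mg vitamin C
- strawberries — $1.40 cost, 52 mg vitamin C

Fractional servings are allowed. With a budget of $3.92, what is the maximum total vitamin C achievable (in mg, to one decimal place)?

Vitamin C per dollar: broccoli 88.42, strawberries 37.14, banana 20, avocado 6.667.
With no serving limits, spend the whole cost allowance on broccoli: $3.92 / $0.95 × 84 mg = 346.6 mg.

346.6 mg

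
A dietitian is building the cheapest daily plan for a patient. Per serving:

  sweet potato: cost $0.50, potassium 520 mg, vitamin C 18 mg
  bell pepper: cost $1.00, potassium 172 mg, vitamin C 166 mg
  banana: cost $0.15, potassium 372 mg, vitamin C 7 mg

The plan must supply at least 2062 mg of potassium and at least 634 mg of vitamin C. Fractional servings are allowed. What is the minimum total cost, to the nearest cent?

$4.23

A basic optimal solution has at most two foods positive. Try each food alone and each pair with both targets met exactly.
sweet potato only: max(2062/520, 634/18) = 35.22 servings → $17.61.
bell pepper only: max(2062/172, 634/166) = 11.99 servings → $11.99.
banana only: max(2062/372, 634/7) = 90.57 servings → $13.59.
sweet potato + bell pepper with both tight: 2.803 servings and 3.515 servings → $4.92.
sweet potato + banana: intersection lies outside the first quadrant.
bell pepper + banana with both tight: 3.657 servings and 3.852 servings → $4.23.
So the least-cost plan costs $4.23.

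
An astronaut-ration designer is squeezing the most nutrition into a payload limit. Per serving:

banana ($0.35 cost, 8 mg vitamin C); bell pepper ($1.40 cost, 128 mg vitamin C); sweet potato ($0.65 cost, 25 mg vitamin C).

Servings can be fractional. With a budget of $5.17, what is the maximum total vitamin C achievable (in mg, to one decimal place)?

Vitamin C per dollar: bell pepper 91.43, sweet potato 38.46, banana 22.86.
With no serving limits, spend the whole cost allowance on bell pepper: $5.17 / $1.40 × 128 mg = 472.7 mg.

472.7 mg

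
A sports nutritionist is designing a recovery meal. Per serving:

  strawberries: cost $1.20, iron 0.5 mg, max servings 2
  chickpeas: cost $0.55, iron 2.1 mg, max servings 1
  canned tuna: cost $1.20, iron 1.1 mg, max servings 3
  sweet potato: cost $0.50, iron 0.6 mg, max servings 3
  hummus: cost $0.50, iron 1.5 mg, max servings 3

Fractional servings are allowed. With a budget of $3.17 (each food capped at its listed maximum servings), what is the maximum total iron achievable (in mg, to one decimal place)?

7.9 mg

Iron per dollar: chickpeas 3.818, hummus 3, sweet potato 1.2, canned tuna 0.9167, strawberries 0.4167.
Take 1 serving of chickpeas: spends $0.55, +2.1 mg iron (running total 2.1 mg).
Take 3 servings of hummus: spends $1.50, +4.5 mg iron (running total 6.6 mg).
Take 2.24 servings of sweet potato: spends $1.12, +1.3 mg iron (running total 7.9 mg).
Greedy by best ratio exhausts the cost allowance optimally: 7.9 mg.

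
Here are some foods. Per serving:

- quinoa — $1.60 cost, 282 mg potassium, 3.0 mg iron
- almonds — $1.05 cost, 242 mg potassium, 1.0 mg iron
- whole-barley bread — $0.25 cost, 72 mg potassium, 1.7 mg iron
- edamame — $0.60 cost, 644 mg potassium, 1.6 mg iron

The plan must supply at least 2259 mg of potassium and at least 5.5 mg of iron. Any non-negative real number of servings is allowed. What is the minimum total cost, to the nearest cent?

$2.10

Check every corner: each single food scaled to meet both minima, and each pair solved so both constraints bind.
quinoa only: max(2259/282, 5.5/3.0) = 8.011 servings → $12.82.
almonds only: max(2259/242, 5.5/1.0) = 9.335 servings → $9.80.
whole-barley bread only: max(2259/72, 5.5/1.7) = 31.38 servings → $7.84.
edamame only: max(2259/644, 5.5/1.6) = 3.508 servings → $2.10.
quinoa + almonds with both targets exact would need a negative amount; discard.
quinoa + whole-barley bread with both targets exact would need a negative amount; discard.
quinoa + edamame: intersection lies outside the first quadrant.
almonds + whole-barley bread with both targets exact would need a negative amount; discard.
almonds + edamame with both targets exact would need a negative amount; discard.
whole-barley bread + edamame: the both-tight solution has a negative serving — not a feasible corner.
So the least-cost plan costs $2.10.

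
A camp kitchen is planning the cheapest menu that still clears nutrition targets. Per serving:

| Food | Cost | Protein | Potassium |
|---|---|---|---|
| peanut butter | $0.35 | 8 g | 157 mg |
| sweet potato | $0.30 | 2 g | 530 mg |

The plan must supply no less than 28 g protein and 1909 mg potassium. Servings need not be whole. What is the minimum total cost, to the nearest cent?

$1.81

Check every corner: each single food scaled to meet both minima, and each pair solved so both constraints bind.
peanut butter only: max(28/8, 1909/157) = 12.16 servings → $4.26.
sweet potato only: max(28/2, 1909/530) = 14 servings → $4.20.
peanut butter + sweet potato with both tight: 2.807 servings and 2.77 servings → $1.81.
So the least-cost plan costs $1.81.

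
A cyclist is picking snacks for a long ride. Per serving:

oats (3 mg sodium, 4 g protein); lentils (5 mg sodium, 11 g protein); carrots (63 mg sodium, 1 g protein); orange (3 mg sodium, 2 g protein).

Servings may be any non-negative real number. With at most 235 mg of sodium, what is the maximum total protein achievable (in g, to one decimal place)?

Protein per mg sodium: lentils 2.2, oats 1.333, orange 0.6667, carrots 0.01587.
With no serving limits, spend the whole sodium allowance on lentils: 235 mg / 5 mg × 11 g = 517.0 g.

517.0 g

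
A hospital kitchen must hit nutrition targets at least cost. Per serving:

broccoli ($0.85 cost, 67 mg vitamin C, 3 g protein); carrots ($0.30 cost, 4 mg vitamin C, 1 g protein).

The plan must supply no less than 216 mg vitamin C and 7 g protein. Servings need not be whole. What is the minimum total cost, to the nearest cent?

Compare the cost at each extreme point of the feasible region.
broccoli only: max(216/67, 7/3) = 3.224 servings → $2.74.
carrots only: max(216/4, 7/1) = 54 servings → $16.20.
broccoli + carrots with both targets exact would need a negative amount; discard.
The minimum over all feasible corners is $2.74.

$2.74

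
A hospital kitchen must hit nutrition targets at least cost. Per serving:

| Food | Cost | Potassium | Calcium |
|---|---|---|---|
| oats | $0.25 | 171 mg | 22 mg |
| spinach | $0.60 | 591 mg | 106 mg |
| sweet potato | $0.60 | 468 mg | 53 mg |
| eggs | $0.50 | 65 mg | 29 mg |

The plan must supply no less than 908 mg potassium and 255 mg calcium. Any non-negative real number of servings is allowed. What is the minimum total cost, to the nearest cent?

Compare the cost at each extreme point of the feasible region.
oats only: max(908/171, 255/22) = 11.59 servings → $2.90.
spinach only: max(908/591, 255/106) = 2.406 servings → $1.44.
sweet potato only: max(908/468, 255/53) = 4.811 servings → $2.89.
eggs only: max(908/65, 255/29) = 13.97 servings → $6.98.
oats + spinach: intersection lies outside the first quadrant.
oats + sweet potato: the both-tight solution has a negative serving — not a feasible corner.
oats + eggs with both tight: 2.765 servings and 6.696 servings → $4.04.
spinach + sweet potato: intersection lies outside the first quadrant.
spinach + eggs with both tight: 0.952 servings and 5.313 servings → $3.23.
sweet potato + eggs with both tight: 0.9635 servings and 7.032 servings → $4.09.
So the least-cost plan costs $1.44.

$1.44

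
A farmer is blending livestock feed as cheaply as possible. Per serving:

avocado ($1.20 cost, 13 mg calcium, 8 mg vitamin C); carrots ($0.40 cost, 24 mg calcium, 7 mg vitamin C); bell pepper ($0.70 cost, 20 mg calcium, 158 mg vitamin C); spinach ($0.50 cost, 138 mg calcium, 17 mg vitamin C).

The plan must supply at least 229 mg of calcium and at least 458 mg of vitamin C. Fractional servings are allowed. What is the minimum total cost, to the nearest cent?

avocado only: max(229/13, 458/8) = 57.25 servings → $68.70.
carrots only: max(229/24, 458/7) = 65.43 servings → $26.17.
bell pepper only: max(229/20, 458/158) = 11.45 servings → $8.02.
spinach only: max(229/138, 458/17) = 26.94 servings → $13.47.
avocado + carrots with both targets exact would need a negative amount; discard.
avocado + bell pepper with both tight: 14.27 servings and 2.176 servings → $18.64.
avocado + spinach: the both-tight solution has a negative serving — not a feasible corner.
carrots + bell pepper with both tight: 7.399 servings and 2.571 servings → $4.76.
carrots + spinach: the both-tight solution has a negative serving — not a feasible corner.
bell pepper + spinach with both tight: 2.763 servings and 1.259 servings → $2.56.
Cheapest feasible corner: $2.56.

$2.56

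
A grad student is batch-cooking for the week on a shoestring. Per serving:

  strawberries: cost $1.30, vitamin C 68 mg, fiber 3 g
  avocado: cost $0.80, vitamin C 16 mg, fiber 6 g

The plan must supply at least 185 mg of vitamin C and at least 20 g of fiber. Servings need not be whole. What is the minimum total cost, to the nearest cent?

$4.64

Two binding constraints pin down two serving amounts, so the optimal mix uses at most two foods. The candidates are each food alone (scaled to the tighter of vitamin C/fiber) and each pair with both constraints tight.
strawberries only: max(185/68, 20/3) = 6.667 servings → $8.67.
avocado only: max(185/16, 20/6) = 11.56 servings → $9.25.
strawberries + avocado with both tight: 2.194 servings and 2.236 servings → $4.64.
So the least-cost plan costs $4.64.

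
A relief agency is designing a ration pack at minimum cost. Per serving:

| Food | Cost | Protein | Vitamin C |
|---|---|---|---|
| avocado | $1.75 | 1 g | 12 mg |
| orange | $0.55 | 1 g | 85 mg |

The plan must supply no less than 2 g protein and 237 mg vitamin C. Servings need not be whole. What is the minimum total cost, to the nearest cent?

$1.53

This is a tiny linear program; its minimum lies at a vertex of the feasible set. List the vertices and price them.
avocado only: max(2/1, 237/12) = 19.75 servings → $34.56.
orange only: max(2/1, 237/85) = 2.788 servings → $1.53.
avocado + orange: intersection lies outside the first quadrant.
So the least-cost plan costs $1.53.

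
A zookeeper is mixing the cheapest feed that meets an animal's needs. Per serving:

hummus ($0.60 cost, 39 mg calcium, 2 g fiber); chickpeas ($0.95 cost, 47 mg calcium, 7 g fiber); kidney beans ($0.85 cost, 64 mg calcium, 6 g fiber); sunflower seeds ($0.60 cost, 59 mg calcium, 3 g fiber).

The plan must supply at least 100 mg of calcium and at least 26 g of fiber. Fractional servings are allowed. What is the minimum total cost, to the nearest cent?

$3.53

An LP optimum is at a vertex; with two nutrient constraints at most two foods are used. Check each candidate.
hummus only: max(100/39, 26/2) = 13 servings → $7.80.
chickpeas only: max(100/47, 26/7) = 3.714 servings → $3.53.
kidney beans only: max(100/64, 26/6) = 4.333 servings → $3.68.
sunflower seeds only: max(100/59, 26/3) = 8.667 servings → $5.20.
hummus + chickpeas: the both-tight solution has a negative serving — not a feasible corner.
hummus + kidney beans: intersection lies outside the first quadrant.
hummus + sunflower seeds with both targets exact would need a negative amount; discard.
chickpeas + kidney beans: the both-tight solution has a negative serving — not a feasible corner.
chickpeas + sunflower seeds: intersection lies outside the first quadrant.
kidney beans + sunflower seeds: the both-tight solution has a negative serving — not a feasible corner.
Cheapest feasible corner: $3.53.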